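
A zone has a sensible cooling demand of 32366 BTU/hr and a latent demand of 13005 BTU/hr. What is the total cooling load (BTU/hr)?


Qt = 32366 + 13005 = 45371 BTU/hr

45371 BTU/hr


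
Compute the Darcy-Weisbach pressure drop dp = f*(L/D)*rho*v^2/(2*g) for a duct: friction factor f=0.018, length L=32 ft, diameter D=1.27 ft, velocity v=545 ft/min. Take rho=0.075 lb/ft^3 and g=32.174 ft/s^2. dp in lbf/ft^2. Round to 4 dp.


v_fps = 545/60 = 9.0833 ft/s
dp = 0.018*(32/1.27)*0.075*9.0833^2/(2*32.174) = 0.0436 lbf/ft^2

0.0436 lbf/ft^2


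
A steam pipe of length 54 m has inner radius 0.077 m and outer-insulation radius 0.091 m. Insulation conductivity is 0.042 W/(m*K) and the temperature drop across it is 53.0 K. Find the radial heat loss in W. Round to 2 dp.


Q = 2*pi*0.042*54*53.0/ln(0.091/0.077) = 4521.07 W

4521.07 W


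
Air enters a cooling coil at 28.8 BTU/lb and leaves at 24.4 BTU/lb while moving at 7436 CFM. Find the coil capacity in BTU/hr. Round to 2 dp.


Q = 4.5 * 7436 * (28.8 - 24.4) = 147232.80 BTU/hr

147232.80 BTU/hr


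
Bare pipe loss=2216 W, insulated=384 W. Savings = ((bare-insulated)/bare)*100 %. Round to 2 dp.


Savings = ((2216-384)/2216)*100 = 82.67 %

82.67 %


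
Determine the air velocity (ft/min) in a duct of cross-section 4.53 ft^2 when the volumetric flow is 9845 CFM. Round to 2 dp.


V = 9845 / 4.53 = 2173.29 ft/min

2173.29 ft/min


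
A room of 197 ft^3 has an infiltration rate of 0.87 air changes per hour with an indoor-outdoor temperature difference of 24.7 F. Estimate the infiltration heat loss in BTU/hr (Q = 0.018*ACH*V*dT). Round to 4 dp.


Q = 0.018 * 0.87 * 197 * 24.7 = 76.2000 BTU/hr

76.2000 BTU/hr


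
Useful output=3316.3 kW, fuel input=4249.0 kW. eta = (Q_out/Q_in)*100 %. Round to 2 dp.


eta = (3316.3/4249.0)*100 = 78.05 %

78.05 %


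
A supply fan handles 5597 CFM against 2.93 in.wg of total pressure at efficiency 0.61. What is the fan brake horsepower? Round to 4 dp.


BHP = 5597 * 2.93 / (6356 * 0.61) = 4.2297 hp

4.2297 hp


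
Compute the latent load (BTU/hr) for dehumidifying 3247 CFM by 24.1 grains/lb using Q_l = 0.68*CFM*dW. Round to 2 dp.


Q = 0.68 * 3247 * 24.1 = 53211.84 BTU/hr

53211.84 BTU/hr


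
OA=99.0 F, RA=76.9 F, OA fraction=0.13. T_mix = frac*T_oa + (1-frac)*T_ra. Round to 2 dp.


T_mix = 0.13*99.0 + 0.87*76.9 = 79.77 F

79.77 F


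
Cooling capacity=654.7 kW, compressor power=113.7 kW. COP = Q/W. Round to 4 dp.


COP = 654.7 / 113.7 = 5.7581

5.7581


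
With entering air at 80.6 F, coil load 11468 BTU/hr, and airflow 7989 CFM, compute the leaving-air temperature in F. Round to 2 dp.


dT = 11468/(1.08*7989) = 1.3291
T_leave = 80.6 - 1.3291 = 79.27 F

79.27 F


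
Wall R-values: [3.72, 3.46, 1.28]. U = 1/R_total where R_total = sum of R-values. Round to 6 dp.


R_total = 3.72 + 3.46 + 1.28 = 8.46
U = 1/8.46 = 0.118203

0.118203


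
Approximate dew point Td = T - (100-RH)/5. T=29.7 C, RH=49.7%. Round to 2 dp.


Td = 29.7 - (100-49.7)/5 = 19.64 C

19.64 C


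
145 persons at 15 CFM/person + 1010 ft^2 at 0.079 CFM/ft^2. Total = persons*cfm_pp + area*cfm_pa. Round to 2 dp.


Total = 145*15 + 1010*0.079 = 2254.79 CFM

2254.79 CFM


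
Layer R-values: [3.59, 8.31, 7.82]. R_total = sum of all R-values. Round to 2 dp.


R_total = 3.59 + 8.31 + 7.82 = 19.72

19.72


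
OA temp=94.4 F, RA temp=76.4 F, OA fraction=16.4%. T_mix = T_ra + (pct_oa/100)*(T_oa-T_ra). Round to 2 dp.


T_mix = 76.4 + (16.4/100)*(94.4-76.4) = 79.35 F

79.35 F


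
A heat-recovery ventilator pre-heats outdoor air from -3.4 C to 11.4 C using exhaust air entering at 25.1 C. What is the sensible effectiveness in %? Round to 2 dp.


eff = (11.4-(-3.4))/(25.1-(-3.4))*100 = 51.93 %

51.93 %


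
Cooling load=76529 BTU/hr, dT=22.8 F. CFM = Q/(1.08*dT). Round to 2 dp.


CFM = 76529 / (1.08 * 22.8) = 3107.90

3107.90 CFM


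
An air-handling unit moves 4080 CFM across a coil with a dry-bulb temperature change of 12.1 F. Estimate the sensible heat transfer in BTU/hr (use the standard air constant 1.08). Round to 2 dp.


Q = 1.08 * 4080 * 12.1 = 53317.44 BTU/hr

53317.44 BTU/hr


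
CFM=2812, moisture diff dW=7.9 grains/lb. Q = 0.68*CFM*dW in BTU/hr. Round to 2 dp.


Q = 0.68 * 2812 * 7.9 = 15106.06 BTU/hr

15106.06 BTU/hr


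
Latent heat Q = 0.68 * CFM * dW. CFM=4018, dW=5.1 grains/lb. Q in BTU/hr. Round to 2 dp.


Q = 0.68 * 4018 * 5.1 = 13934.42 BTU/hr

13934.42 BTU/hr


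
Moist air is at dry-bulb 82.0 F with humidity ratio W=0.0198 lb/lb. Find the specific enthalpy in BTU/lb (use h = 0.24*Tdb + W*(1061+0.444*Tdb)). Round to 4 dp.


h = 0.24*82.0 + 0.0198*(1061+0.444*82.0) = 41.4087 BTU/lb

41.4087 BTU/lb


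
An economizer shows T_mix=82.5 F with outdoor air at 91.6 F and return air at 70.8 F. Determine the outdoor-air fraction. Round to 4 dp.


frac = (82.5 - 70.8) / (91.6 - 70.8) = 0.5625

0.5625


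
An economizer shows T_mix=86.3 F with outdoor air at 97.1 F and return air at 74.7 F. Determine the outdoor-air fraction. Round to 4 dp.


frac = (86.3 - 74.7) / (97.1 - 74.7) = 0.5179

0.5179


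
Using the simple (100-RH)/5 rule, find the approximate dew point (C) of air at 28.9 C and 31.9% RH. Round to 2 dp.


Td = 28.9 - (100-31.9)/5 = 15.28 C

15.28 C


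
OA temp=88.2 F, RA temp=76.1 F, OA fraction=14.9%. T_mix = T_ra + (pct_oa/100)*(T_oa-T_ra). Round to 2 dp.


T_mix = 76.1 + (14.9/100)*(88.2-76.1) = 77.90 F

77.90 F


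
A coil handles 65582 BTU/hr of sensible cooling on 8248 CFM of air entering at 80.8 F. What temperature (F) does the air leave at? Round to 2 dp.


dT = 65582/(1.08*8248) = 7.3623
T_leave = 80.8 - 7.3623 = 73.44 F

73.44 F


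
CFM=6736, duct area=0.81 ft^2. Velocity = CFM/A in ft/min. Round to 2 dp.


V = 6736 / 0.81 = 8316.05 ft/min

8316.05 ft/min


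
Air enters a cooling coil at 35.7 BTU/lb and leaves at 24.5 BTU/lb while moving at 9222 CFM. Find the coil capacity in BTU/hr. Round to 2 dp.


Q = 4.5 * 9222 * (35.7 - 24.5) = 464788.80 BTU/hr

464788.80 BTU/hr


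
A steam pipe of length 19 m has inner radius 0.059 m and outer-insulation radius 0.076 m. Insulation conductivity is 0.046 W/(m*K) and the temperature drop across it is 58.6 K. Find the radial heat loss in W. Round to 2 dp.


Q = 2*pi*0.046*19*58.6/ln(0.076/0.059) = 1270.96 W

1270.96 W


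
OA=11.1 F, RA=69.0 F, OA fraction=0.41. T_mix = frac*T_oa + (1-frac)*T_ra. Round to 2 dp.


T_mix = 0.41*11.1 + 0.59*69.0 = 45.26 F

45.26 F


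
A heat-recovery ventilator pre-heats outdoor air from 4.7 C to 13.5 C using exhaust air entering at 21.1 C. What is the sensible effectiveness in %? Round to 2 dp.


eff = (13.5-4.7)/(21.1-4.7)*100 = 53.66 %

53.66 %


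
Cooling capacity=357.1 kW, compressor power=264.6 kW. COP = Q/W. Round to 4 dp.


COP = 357.1 / 264.6 = 1.3496

1.3496


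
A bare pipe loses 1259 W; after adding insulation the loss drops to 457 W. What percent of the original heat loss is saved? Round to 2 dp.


Savings = ((1259-457)/1259)*100 = 63.70 %

63.70 %


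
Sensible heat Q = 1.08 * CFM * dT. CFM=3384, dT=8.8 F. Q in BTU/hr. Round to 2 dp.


Q = 1.08 * 3384 * 8.8 = 32161.54 BTU/hr

32161.54 BTU/hr


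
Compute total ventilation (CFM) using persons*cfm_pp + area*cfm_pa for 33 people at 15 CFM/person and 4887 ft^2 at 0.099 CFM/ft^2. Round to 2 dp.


Total = 33*15 + 4887*0.099 = 978.81 CFM

978.81 CFM


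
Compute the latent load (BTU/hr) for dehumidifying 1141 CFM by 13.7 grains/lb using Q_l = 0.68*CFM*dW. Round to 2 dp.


Q = 0.68 * 1141 * 13.7 = 10629.56 BTU/hr

10629.56 BTU/hr


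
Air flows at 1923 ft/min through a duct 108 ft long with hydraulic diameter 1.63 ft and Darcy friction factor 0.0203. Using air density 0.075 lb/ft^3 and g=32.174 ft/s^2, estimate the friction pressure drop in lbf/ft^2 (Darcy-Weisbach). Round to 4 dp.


v_fps = 1923/60 = 32.05 ft/s
dp = 0.0203*(108/1.63)*0.075*32.05^2/(2*32.174) = 1.6103 lbf/ft^2

1.6103 lbf/ft^2


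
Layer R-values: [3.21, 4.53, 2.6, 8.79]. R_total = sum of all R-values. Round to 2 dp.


R_total = 3.21 + 4.53 + 2.6 + 8.79 = 19.13

19.13


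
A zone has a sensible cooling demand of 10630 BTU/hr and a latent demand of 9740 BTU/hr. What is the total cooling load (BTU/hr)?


Qt = 10630 + 9740 = 20370 BTU/hr

20370 BTU/hr


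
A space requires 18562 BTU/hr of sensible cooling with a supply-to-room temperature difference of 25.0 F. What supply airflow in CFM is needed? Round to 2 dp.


CFM = 18562 / (1.08 * 25.0) = 687.48

687.48 CFM


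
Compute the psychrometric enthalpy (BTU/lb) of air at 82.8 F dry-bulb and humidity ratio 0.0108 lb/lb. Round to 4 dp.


h = 0.24*82.8 + 0.0108*(1061+0.444*82.8) = 31.7278 BTU/lb

31.7278 BTU/lb


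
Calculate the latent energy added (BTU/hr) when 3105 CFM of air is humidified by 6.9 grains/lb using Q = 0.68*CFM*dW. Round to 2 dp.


Q = 0.68 * 3105 * 6.9 = 14568.66 BTU/hr

14568.66 BTU/hr


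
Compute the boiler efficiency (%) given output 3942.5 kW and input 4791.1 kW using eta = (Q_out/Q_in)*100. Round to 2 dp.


eta = (3942.5/4791.1)*100 = 82.29 %

82.29 %


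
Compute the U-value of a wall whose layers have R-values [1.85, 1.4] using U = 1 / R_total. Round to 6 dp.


R_total = 1.85 + 1.4 = 3.25
U = 1/3.25 = 0.307692

0.307692


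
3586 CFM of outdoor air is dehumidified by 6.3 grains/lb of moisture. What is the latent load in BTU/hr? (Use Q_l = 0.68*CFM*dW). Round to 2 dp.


Q = 0.68 * 3586 * 6.3 = 15362.42 BTU/hr

15362.42 BTU/hr


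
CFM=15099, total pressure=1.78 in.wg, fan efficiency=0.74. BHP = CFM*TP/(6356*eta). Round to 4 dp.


BHP = 15099 * 1.78 / (6356 * 0.74) = 5.7142 hp

5.7142 hp


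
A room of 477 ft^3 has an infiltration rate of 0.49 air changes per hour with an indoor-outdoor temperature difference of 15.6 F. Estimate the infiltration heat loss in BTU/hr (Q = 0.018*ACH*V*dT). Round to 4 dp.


Q = 0.018 * 0.49 * 477 * 15.6 = 65.6314 BTU/hr

65.6314 BTU/hr


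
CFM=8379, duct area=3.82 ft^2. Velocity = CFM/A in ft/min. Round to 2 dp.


V = 8379 / 3.82 = 2193.46 ft/min

2193.46 ft/min


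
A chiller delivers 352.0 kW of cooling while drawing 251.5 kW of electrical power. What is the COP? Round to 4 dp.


COP = 352.0 / 251.5 = 1.3996

1.3996


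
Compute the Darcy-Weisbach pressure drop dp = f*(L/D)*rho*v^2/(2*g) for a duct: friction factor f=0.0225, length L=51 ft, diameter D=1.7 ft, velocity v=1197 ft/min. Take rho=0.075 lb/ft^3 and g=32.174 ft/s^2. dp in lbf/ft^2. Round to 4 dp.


v_fps = 1197/60 = 19.95 ft/s
dp = 0.0225*(51/1.7)*0.075*19.95^2/(2*32.174) = 0.3131 lbf/ft^2

0.3131 lbf/ft^2


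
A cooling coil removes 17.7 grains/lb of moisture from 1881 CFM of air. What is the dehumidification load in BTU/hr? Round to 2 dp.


Q = 0.68 * 1881 * 17.7 = 22639.72 BTU/hr

22639.72 BTU/hr


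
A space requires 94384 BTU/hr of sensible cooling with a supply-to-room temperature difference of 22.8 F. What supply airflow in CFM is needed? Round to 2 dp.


CFM = 94384 / (1.08 * 22.8) = 3833.01

3833.01 CFM


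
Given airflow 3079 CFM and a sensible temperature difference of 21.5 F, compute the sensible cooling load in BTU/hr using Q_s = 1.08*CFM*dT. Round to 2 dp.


Q = 1.08 * 3079 * 21.5 = 71494.38 BTU/hr

71494.38 BTU/hr


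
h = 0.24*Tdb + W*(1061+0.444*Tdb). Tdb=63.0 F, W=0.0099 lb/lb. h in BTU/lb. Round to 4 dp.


h = 0.24*63.0 + 0.0099*(1061+0.444*63.0) = 25.9008 BTU/lb

25.9008 BTU/lb


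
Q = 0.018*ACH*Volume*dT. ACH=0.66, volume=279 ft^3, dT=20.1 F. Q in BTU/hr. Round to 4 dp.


Q = 0.018 * 0.66 * 279 * 20.1 = 66.6219 BTU/hr

66.6219 BTU/hr


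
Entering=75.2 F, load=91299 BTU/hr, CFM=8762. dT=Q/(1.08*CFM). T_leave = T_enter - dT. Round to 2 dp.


dT = 91299/(1.08*8762) = 9.6480
T_leave = 75.2 - 9.6480 = 65.55 F

65.55 F


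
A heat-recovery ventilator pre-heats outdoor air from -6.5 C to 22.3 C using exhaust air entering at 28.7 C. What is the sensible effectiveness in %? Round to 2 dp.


eff = (22.3-(-6.5))/(28.7-(-6.5))*100 = 81.82 %

81.82 %


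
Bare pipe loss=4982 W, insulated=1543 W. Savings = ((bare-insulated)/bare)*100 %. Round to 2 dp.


Savings = ((4982-1543)/4982)*100 = 69.03 %

69.03 %


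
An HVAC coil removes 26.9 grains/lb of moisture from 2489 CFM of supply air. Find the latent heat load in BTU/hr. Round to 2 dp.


Q = 0.68 * 2489 * 26.9 = 45528.79 BTU/hr

45528.79 BTU/hr


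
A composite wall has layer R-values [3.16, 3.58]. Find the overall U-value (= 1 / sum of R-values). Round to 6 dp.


R_total = 3.16 + 3.58 = 6.74
U = 1/6.74 = 0.148368

0.148368


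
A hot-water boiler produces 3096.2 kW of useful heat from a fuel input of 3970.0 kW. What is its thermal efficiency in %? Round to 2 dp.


eta = (3096.2/3970.0)*100 = 77.99 %

77.99 %


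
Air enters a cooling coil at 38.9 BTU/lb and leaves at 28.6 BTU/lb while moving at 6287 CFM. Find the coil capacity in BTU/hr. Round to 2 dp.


Q = 4.5 * 6287 * (38.9 - 28.6) = 291402.45 BTU/hr

291402.45 BTU/hr


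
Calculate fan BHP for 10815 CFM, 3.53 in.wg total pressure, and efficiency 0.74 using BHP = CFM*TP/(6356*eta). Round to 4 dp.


BHP = 10815 * 3.53 / (6356 * 0.74) = 8.1168 hp

8.1168 hp


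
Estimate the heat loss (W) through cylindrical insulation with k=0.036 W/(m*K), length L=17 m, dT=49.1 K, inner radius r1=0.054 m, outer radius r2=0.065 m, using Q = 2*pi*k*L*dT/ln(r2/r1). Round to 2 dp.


Q = 2*pi*0.036*17*49.1/ln(0.065/0.054) = 1018.35 W

1018.35 W


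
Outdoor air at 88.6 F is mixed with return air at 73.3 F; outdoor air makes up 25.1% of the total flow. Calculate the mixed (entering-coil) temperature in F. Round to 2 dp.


T_mix = 73.3 + (25.1/100)*(88.6-73.3) = 77.14 F

77.14 F


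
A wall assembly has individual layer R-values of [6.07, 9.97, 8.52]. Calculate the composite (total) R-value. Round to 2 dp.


R_total = 6.07 + 9.97 + 8.52 = 24.56

24.56


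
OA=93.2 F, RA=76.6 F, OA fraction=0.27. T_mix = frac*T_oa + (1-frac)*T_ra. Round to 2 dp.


T_mix = 0.27*93.2 + 0.73*76.6 = 81.08 F

81.08 F


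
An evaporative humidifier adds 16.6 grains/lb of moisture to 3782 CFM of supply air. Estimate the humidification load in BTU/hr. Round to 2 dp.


Q = 0.68 * 3782 * 16.6 = 42691.22 BTU/hr

42691.22 BTU/hr


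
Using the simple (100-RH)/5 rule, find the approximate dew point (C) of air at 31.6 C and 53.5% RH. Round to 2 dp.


Td = 31.6 - (100-53.5)/5 = 22.30 C

22.30 C


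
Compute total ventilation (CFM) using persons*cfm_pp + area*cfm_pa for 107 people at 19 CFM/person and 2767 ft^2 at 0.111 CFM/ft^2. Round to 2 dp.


Total = 107*19 + 2767*0.111 = 2340.14 CFM

2340.14 CFM


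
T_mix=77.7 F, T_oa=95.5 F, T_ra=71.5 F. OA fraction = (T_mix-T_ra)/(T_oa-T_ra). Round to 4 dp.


frac = (77.7 - 71.5) / (95.5 - 71.5) = 0.2583

0.2583


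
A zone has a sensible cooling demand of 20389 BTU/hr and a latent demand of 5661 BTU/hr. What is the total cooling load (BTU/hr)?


Qt = 20389 + 5661 = 26050 BTU/hr

26050 BTU/hr


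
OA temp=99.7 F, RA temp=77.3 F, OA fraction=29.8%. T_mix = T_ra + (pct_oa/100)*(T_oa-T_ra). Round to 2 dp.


T_mix = 77.3 + (29.8/100)*(99.7-77.3) = 83.98 F

83.98 F


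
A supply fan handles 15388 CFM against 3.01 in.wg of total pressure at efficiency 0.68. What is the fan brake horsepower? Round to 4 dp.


BHP = 15388 * 3.01 / (6356 * 0.68) = 10.7166 hp

10.7166 hp


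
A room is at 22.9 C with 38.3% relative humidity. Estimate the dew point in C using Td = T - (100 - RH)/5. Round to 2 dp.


Td = 22.9 - (100-38.3)/5 = 10.56 C

10.56 C


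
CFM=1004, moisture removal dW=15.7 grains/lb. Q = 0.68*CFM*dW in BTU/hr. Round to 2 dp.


Q = 0.68 * 1004 * 15.7 = 10718.70 BTU/hr

10718.70 BTU/hr


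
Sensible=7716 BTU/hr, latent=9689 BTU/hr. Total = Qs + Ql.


Qt = 7716 + 9689 = 17405 BTU/hr

17405 BTU/hr


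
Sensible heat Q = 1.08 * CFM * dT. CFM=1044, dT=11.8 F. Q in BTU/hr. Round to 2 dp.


Q = 1.08 * 1044 * 11.8 = 13304.74 BTU/hr

13304.74 BTU/hr


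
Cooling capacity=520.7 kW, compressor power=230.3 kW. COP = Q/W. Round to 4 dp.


COP = 520.7 / 230.3 = 2.2610

2.2610


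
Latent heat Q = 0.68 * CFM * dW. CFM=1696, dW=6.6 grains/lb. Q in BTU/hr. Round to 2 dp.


Q = 0.68 * 1696 * 6.6 = 7611.65 BTU/hr

7611.65 BTU/hr


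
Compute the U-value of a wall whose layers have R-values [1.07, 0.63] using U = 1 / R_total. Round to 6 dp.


R_total = 1.07 + 0.63 = 1.70
U = 1/1.70 = 0.588235

0.588235


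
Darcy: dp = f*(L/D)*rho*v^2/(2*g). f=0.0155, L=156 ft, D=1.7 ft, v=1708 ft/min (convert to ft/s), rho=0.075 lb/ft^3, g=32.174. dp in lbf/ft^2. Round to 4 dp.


v_fps = 1708/60 = 28.4667 ft/s
dp = 0.0155*(156/1.7)*0.075*28.4667^2/(2*32.174) = 1.3434 lbf/ft^2

1.3434 lbf/ft^2


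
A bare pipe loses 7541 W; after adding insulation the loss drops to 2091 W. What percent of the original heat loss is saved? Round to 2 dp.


Savings = ((7541-2091)/7541)*100 = 72.27 %

72.27 %


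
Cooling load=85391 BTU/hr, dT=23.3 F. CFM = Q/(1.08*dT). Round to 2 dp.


CFM = 85391 / (1.08 * 23.3) = 3393.38

3393.38 CFM


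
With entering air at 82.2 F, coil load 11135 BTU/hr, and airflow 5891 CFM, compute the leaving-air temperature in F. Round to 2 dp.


dT = 11135/(1.08*5891) = 1.7502
T_leave = 82.2 - 1.7502 = 80.45 F

80.45 F


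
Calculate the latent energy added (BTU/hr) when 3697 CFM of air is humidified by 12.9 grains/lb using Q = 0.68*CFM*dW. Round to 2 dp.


Q = 0.68 * 3697 * 12.9 = 32430.08 BTU/hr

32430.08 BTU/hr


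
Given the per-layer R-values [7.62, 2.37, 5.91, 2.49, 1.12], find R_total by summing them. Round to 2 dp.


R_total = 7.62 + 2.37 + 5.91 + 2.49 + 1.12 = 19.51

19.51


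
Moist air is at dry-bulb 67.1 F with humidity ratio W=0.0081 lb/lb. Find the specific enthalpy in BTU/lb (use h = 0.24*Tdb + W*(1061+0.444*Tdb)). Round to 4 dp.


h = 0.24*67.1 + 0.0081*(1061+0.444*67.1) = 24.9394 BTU/lb

24.9394 BTU/lb


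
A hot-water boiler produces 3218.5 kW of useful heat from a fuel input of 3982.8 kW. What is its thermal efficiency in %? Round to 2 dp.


eta = (3218.5/3982.8)*100 = 80.81 %

80.81 %


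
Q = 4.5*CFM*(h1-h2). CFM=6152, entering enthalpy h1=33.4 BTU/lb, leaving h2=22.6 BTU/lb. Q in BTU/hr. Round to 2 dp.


Q = 4.5 * 6152 * (33.4 - 22.6) = 298987.20 BTU/hr

298987.20 BTU/hr


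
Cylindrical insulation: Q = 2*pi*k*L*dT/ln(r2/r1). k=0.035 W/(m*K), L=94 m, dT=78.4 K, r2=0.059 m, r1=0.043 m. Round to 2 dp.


Q = 2*pi*0.035*94*78.4/ln(0.059/0.043) = 5123.20 W

5123.20 W


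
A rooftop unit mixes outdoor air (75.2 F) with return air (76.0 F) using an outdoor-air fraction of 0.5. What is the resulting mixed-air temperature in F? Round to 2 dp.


T_mix = 0.5*75.2 + 0.5*76.0 = 75.60 F

75.60 F


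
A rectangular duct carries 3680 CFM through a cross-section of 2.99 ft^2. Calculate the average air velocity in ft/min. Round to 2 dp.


V = 3680 / 2.99 = 1230.77 ft/min

1230.77 ft/min


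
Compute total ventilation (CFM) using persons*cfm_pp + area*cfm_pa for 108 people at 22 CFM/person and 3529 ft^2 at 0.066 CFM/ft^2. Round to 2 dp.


Total = 108*22 + 3529*0.066 = 2608.91 CFM

2608.91 CFM


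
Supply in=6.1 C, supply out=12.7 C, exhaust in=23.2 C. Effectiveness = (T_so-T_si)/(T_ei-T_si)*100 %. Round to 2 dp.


eff = (12.7-6.1)/(23.2-6.1)*100 = 38.60 %

38.60 %


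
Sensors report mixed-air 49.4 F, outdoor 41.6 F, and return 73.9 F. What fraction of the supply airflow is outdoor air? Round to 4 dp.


frac = (49.4 - 73.9) / (41.6 - 73.9) = 0.7585

0.7585


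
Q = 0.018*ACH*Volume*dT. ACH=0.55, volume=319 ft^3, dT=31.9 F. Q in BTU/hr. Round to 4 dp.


Q = 0.018 * 0.55 * 319 * 31.9 = 100.7434 BTU/hr

100.7434 BTU/hr


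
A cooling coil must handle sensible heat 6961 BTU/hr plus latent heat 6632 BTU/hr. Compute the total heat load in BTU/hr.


Qt = 6961 + 6632 = 13593 BTU/hr

13593 BTU/hr


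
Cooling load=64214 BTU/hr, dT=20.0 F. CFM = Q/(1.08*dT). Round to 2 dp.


CFM = 64214 / (1.08 * 20.0) = 2972.87

2972.87 CFM


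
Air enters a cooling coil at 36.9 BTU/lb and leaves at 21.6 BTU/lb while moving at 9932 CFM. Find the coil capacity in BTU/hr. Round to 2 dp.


Q = 4.5 * 9932 * (36.9 - 21.6) = 683818.20 BTU/hr

683818.20 BTU/hr


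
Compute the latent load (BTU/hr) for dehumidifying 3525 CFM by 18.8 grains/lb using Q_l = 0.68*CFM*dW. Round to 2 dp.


Q = 0.68 * 3525 * 18.8 = 45063.60 BTU/hr

45063.60 BTU/hr


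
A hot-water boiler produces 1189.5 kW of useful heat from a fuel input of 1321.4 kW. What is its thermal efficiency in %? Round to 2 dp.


eta = (1189.5/1321.4)*100 = 90.02 %

90.02 %


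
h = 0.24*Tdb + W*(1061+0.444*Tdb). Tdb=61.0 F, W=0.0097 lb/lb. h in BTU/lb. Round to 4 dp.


h = 0.24*61.0 + 0.0097*(1061+0.444*61.0) = 25.1944 BTU/lb

25.1944 BTU/lb


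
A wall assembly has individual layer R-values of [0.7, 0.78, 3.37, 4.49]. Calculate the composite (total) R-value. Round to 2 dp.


R_total = 0.7 + 0.78 + 3.37 + 4.49 = 9.34

9.34


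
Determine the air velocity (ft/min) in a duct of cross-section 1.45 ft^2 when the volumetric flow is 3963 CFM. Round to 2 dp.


V = 3963 / 1.45 = 2733.10 ft/min

2733.10 ft/min


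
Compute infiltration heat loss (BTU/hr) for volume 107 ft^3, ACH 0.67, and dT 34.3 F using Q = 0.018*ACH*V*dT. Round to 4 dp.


Q = 0.018 * 0.67 * 107 * 34.3 = 44.2614 BTU/hr

44.2614 BTU/hr


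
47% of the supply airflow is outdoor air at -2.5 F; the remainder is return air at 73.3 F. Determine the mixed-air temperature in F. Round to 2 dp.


T_mix = 0.47*(-2.5) + 0.53*73.3 = 37.67 F

37.67 F


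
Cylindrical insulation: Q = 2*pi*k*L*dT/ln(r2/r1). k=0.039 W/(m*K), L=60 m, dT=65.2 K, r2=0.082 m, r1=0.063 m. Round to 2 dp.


Q = 2*pi*0.039*60*65.2/ln(0.082/0.063) = 3636.83 W

3636.83 W


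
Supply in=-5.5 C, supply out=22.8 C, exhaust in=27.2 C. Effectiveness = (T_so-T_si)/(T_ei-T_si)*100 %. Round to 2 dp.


eff = (22.8-(-5.5))/(27.2-(-5.5))*100 = 86.54 %

86.54 %


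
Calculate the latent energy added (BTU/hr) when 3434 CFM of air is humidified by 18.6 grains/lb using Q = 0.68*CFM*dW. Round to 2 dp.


Q = 0.68 * 3434 * 18.6 = 43433.23 BTU/hr

43433.23 BTU/hr


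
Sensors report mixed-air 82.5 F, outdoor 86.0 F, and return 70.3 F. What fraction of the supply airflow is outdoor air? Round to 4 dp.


frac = (82.5 - 70.3) / (86.0 - 70.3) = 0.7771

0.7771


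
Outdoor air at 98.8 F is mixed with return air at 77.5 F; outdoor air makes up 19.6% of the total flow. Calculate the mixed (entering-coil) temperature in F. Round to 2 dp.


T_mix = 77.5 + (19.6/100)*(98.8-77.5) = 81.67 F

81.67 F


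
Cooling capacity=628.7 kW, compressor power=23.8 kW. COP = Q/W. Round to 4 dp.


COP = 628.7 / 23.8 = 26.4160

26.4160


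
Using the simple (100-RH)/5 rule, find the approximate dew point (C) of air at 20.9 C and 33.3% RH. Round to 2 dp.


Td = 20.9 - (100-33.3)/5 = 7.56 C

7.56 C


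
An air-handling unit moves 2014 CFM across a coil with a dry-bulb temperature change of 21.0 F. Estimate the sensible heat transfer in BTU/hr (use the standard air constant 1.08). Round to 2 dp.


Q = 1.08 * 2014 * 21.0 = 45677.52 BTU/hr

45677.52 BTU/hr


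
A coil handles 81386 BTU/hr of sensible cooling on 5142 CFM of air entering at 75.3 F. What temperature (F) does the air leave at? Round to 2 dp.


dT = 81386/(1.08*5142) = 14.6553
T_leave = 75.3 - 14.6553 = 60.64 F

60.64 F


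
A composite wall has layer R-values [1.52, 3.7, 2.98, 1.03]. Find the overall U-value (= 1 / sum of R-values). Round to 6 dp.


R_total = 1.52 + 3.7 + 2.98 + 1.03 = 9.23
U = 1/9.23 = 0.108342

0.108342


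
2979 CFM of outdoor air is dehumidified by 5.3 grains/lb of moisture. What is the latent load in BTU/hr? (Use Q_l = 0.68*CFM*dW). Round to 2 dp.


Q = 0.68 * 2979 * 5.3 = 10736.32 BTU/hr

10736.32 BTU/hr


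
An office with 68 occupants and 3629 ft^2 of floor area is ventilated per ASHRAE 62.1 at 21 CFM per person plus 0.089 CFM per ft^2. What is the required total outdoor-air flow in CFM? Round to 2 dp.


Total = 68*21 + 3629*0.089 = 1750.98 CFM

1750.98 CFM


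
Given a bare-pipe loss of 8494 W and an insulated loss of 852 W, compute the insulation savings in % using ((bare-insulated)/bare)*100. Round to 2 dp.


Savings = ((8494-852)/8494)*100 = 89.97 %

89.97 %


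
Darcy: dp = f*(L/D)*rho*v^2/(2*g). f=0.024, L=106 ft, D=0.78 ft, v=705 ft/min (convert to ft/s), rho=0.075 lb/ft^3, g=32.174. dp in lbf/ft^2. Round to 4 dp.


v_fps = 705/60 = 11.75 ft/s
dp = 0.024*(106/0.78)*0.075*11.75^2/(2*32.174) = 0.5248 lbf/ft^2

0.5248 lbf/ft^2


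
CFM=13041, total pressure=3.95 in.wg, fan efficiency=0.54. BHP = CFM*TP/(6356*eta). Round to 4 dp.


BHP = 13041 * 3.95 / (6356 * 0.54) = 15.0083 hp

15.0083 hp


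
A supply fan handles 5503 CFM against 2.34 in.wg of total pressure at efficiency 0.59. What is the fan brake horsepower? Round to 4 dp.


BHP = 5503 * 2.34 / (6356 * 0.59) = 3.4338 hp

3.4338 hp


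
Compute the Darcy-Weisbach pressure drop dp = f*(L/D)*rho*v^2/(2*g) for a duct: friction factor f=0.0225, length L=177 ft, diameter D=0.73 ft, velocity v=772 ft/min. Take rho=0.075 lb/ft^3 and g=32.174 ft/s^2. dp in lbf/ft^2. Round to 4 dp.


v_fps = 772/60 = 12.8667 ft/s
dp = 0.0225*(177/0.73)*0.075*12.8667^2/(2*32.174) = 1.0527 lbf/ft^2

1.0527 lbf/ft^2


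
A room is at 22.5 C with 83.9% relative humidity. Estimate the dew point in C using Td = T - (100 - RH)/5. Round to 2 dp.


Td = 22.5 - (100-83.9)/5 = 19.28 C

19.28 C


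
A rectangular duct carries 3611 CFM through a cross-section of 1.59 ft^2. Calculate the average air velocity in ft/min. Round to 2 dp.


V = 3611 / 1.59 = 2271.07 ft/min

2271.07 ft/min


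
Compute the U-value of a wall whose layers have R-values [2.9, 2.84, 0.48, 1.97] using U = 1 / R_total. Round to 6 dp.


R_total = 2.9 + 2.84 + 0.48 + 1.97 = 8.19
U = 1/8.19 = 0.122100

0.122100


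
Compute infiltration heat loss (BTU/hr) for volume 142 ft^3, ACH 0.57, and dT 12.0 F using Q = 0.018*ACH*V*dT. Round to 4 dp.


Q = 0.018 * 0.57 * 142 * 12.0 = 17.4830 BTU/hr

17.4830 BTU/hr


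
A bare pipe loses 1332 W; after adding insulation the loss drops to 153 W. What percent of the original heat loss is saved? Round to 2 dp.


Savings = ((1332-153)/1332)*100 = 88.51 %

88.51 %


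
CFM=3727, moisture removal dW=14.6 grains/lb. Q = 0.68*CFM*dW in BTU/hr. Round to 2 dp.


Q = 0.68 * 3727 * 14.6 = 37001.66 BTU/hr

37001.66 BTU/hr


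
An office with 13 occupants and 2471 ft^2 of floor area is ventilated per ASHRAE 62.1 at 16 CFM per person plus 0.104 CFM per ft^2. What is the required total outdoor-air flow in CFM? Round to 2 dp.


Total = 13*16 + 2471*0.104 = 464.98 CFM

464.98 CFM


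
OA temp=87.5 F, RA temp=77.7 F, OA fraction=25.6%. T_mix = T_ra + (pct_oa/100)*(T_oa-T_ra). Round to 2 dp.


T_mix = 77.7 + (25.6/100)*(87.5-77.7) = 80.21 F

80.21 F


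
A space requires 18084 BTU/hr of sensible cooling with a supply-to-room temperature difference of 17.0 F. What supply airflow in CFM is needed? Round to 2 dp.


CFM = 18084 / (1.08 * 17.0) = 984.97

984.97 CFM


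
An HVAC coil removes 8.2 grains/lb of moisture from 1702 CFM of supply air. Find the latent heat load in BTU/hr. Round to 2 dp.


Q = 0.68 * 1702 * 8.2 = 9490.35 BTU/hr

9490.35 BTU/hr


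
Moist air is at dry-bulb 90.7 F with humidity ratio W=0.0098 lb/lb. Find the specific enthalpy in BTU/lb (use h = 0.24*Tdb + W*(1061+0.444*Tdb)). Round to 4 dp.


h = 0.24*90.7 + 0.0098*(1061+0.444*90.7) = 32.5605 BTU/lb

32.5605 BTU/lb


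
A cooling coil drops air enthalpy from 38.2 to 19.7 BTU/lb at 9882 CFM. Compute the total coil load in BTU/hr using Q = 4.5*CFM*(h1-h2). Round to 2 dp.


Q = 4.5 * 9882 * (38.2 - 19.7) = 822676.50 BTU/hr

822676.50 BTU/hr


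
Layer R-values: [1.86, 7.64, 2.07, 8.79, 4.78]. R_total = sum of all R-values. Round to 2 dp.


R_total = 1.86 + 7.64 + 2.07 + 8.79 + 4.78 = 25.14

25.14


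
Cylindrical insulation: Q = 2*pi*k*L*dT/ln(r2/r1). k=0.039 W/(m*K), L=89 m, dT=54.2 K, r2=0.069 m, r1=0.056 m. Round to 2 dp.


Q = 2*pi*0.039*89*54.2/ln(0.069/0.056) = 5662.36 W

5662.36 W


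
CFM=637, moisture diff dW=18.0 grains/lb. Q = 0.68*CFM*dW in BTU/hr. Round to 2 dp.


Q = 0.68 * 637 * 18.0 = 7796.88 BTU/hr

7796.88 BTU/hr


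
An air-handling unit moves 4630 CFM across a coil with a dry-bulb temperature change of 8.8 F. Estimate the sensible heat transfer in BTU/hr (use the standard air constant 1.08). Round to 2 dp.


Q = 1.08 * 4630 * 8.8 = 44003.52 BTU/hr

44003.52 BTU/hr


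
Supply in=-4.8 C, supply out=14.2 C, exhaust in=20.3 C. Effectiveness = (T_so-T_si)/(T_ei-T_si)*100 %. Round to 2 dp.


eff = (14.2-(-4.8))/(20.3-(-4.8))*100 = 75.70 %

75.70 %


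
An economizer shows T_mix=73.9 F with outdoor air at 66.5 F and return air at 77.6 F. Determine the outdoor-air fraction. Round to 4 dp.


frac = (73.9 - 77.6) / (66.5 - 77.6) = 0.3333

0.3333


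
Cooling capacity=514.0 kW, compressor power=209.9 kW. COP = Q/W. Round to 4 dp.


COP = 514.0 / 209.9 = 2.4488

2.4488


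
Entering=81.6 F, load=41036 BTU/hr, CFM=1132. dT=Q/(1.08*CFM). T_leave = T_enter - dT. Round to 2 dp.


dT = 41036/(1.08*1132) = 33.5656
T_leave = 81.6 - 33.5656 = 48.03 F

48.03 F


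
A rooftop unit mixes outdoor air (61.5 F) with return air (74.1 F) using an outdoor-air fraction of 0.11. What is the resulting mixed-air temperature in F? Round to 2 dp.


T_mix = 0.11*61.5 + 0.89*74.1 = 72.71 F

72.71 F


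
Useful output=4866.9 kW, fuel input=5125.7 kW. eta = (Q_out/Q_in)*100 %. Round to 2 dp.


eta = (4866.9/5125.7)*100 = 94.95 %

94.95 %


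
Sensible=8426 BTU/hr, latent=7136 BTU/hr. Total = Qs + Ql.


Qt = 8426 + 7136 = 15562 BTU/hr

15562 BTU/hr


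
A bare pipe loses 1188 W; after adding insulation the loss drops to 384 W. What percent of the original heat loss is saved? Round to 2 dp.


Savings = ((1188-384)/1188)*100 = 67.68 %

67.68 %


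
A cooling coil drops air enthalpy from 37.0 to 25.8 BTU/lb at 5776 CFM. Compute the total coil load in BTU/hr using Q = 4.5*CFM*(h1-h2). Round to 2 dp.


Q = 4.5 * 5776 * (37.0 - 25.8) = 291110.40 BTU/hr

291110.40 BTU/hr


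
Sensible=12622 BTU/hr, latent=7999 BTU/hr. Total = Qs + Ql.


Qt = 12622 + 7999 = 20621 BTU/hr

20621 BTU/hr


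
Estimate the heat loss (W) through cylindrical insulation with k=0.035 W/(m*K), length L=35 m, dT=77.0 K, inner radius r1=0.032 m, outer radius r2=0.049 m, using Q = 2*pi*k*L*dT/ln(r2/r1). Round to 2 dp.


Q = 2*pi*0.035*35*77.0/ln(0.049/0.032) = 1390.95 W

1390.95 W


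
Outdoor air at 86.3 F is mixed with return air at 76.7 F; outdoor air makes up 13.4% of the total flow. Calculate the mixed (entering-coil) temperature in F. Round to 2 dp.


T_mix = 76.7 + (13.4/100)*(86.3-76.7) = 77.99 F

77.99 F


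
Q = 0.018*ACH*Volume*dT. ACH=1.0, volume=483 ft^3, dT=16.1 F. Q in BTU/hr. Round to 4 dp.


Q = 0.018 * 1.0 * 483 * 16.1 = 139.9734 BTU/hr

139.9734 BTU/hr


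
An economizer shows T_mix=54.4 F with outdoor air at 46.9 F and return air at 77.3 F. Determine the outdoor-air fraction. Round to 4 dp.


frac = (54.4 - 77.3) / (46.9 - 77.3) = 0.7533

0.7533


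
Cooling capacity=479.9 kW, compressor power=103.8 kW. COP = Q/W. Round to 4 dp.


COP = 479.9 / 103.8 = 4.6233

4.6233


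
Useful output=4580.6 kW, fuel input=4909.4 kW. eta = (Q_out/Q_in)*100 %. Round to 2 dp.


eta = (4580.6/4909.4)*100 = 93.30 %

93.30 %


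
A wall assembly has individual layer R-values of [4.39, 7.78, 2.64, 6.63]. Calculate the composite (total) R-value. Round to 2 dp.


R_total = 4.39 + 7.78 + 2.64 + 6.63 = 21.44

21.44


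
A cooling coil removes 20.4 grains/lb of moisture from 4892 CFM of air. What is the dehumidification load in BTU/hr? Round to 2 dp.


Q = 0.68 * 4892 * 20.4 = 67861.82 BTU/hr

67861.82 BTU/hr


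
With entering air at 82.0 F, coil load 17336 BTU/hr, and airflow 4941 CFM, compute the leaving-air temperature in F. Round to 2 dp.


dT = 17336/(1.08*4941) = 3.2487
T_leave = 82.0 - 3.2487 = 78.75 F

78.75 F


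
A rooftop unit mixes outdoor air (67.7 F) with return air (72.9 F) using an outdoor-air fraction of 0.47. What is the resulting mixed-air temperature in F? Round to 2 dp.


T_mix = 0.47*67.7 + 0.53*72.9 = 70.46 F

70.46 F


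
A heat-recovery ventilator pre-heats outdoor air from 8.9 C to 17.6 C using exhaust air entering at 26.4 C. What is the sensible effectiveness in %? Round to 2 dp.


eff = (17.6-8.9)/(26.4-8.9)*100 = 49.71 %

49.71 %


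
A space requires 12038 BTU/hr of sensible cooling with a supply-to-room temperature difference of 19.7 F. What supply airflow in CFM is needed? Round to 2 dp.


CFM = 12038 / (1.08 * 19.7) = 565.80

565.80 CFM


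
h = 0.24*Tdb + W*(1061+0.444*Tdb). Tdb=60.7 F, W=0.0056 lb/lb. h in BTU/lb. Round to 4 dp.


h = 0.24*60.7 + 0.0056*(1061+0.444*60.7) = 20.6605 BTU/lb

20.6605 BTU/lb


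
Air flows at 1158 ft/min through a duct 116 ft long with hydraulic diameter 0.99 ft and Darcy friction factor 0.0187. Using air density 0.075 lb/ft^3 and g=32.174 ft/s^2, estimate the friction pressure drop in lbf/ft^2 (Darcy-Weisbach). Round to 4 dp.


v_fps = 1158/60 = 19.3 ft/s
dp = 0.0187*(116/0.99)*0.075*19.3^2/(2*32.174) = 0.9513 lbf/ft^2

0.9513 lbf/ft^2


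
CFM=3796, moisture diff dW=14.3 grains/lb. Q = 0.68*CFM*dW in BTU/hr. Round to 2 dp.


Q = 0.68 * 3796 * 14.3 = 36912.30 BTU/hr

36912.30 BTU/hr


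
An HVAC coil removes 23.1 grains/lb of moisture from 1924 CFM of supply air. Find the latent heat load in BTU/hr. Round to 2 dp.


Q = 0.68 * 1924 * 23.1 = 30222.19 BTU/hr

30222.19 BTU/hr


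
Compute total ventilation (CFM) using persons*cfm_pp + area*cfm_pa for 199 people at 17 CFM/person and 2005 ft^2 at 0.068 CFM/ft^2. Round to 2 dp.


Total = 199*17 + 2005*0.068 = 3519.34 CFM

3519.34 CFM


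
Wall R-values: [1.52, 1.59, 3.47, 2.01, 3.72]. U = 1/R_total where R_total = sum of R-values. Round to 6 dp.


R_total = 1.52 + 1.59 + 3.47 + 2.01 + 3.72 = 12.31
U = 1/12.31 = 0.081235

0.081235


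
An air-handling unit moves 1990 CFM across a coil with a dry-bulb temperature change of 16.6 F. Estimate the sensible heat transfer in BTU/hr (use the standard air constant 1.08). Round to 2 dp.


Q = 1.08 * 1990 * 16.6 = 35676.72 BTU/hr

35676.72 BTU/hr


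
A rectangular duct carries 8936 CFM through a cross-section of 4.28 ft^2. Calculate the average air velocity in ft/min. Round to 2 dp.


V = 8936 / 4.28 = 2087.85 ft/min

2087.85 ft/min


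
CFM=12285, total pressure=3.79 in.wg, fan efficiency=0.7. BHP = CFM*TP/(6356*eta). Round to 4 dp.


BHP = 12285 * 3.79 / (6356 * 0.7) = 10.4648 hp

10.4648 hp


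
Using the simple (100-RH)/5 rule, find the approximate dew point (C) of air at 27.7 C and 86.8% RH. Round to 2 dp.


Td = 27.7 - (100-86.8)/5 = 25.06 C

25.06 C


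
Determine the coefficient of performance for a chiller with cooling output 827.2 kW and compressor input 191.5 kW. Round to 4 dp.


COP = 827.2 / 191.5 = 4.3196

4.3196


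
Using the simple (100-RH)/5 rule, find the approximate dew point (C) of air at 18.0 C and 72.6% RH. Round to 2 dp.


Td = 18.0 - (100-72.6)/5 = 12.52 C

12.52 C


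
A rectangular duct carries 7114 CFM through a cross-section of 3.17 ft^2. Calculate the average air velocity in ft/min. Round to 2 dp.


V = 7114 / 3.17 = 2244.16 ft/min

2244.16 ft/min


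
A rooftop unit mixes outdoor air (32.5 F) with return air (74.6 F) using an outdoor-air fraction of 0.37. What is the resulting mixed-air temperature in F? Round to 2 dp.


T_mix = 0.37*32.5 + 0.63*74.6 = 59.02 F

59.02 F


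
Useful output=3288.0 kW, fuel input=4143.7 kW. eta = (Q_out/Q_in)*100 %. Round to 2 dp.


eta = (3288.0/4143.7)*100 = 79.35 %

79.35 %


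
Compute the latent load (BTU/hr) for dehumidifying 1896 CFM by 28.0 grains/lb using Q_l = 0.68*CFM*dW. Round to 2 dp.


Q = 0.68 * 1896 * 28.0 = 36099.84 BTU/hr

36099.84 BTU/hr


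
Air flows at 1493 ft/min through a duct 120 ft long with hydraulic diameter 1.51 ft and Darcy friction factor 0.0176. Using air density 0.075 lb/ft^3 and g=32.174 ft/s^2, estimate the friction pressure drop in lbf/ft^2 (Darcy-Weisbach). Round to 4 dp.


v_fps = 1493/60 = 24.8833 ft/s
dp = 0.0176*(120/1.51)*0.075*24.8833^2/(2*32.174) = 1.0094 lbf/ft^2

1.0094 lbf/ft^2


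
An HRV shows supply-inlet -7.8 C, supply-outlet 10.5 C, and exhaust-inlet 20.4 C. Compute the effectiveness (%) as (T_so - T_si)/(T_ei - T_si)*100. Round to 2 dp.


eff = (10.5-(-7.8))/(20.4-(-7.8))*100 = 64.89 %

64.89 %


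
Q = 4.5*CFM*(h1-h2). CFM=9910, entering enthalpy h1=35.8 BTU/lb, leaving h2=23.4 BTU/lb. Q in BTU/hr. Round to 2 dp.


Q = 4.5 * 9910 * (35.8 - 23.4) = 552978.00 BTU/hr

552978.00 BTU/hr


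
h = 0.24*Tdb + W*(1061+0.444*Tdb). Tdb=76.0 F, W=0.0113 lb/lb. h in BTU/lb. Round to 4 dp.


h = 0.24*76.0 + 0.0113*(1061+0.444*76.0) = 30.6106 BTU/lb

30.6106 BTU/lb


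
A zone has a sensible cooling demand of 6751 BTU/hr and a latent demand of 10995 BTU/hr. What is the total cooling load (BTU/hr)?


Qt = 6751 + 10995 = 17746 BTU/hr

17746 BTU/hr


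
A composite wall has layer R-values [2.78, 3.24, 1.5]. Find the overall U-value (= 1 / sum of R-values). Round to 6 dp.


R_total = 2.78 + 3.24 + 1.5 = 7.52
U = 1/7.52 = 0.132979

0.132979


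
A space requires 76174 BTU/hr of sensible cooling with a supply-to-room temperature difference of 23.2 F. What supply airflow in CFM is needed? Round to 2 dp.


CFM = 76174 / (1.08 * 23.2) = 3040.15

3040.15 CFM


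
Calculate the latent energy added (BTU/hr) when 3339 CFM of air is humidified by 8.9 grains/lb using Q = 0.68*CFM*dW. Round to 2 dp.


Q = 0.68 * 3339 * 8.9 = 20207.63 BTU/hr

20207.63 BTU/hr


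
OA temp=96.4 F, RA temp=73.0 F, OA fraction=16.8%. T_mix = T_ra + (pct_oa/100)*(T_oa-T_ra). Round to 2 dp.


T_mix = 73.0 + (16.8/100)*(96.4-73.0) = 76.93 F

76.93 F


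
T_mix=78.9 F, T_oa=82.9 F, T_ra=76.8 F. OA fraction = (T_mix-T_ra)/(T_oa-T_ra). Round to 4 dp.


frac = (78.9 - 76.8) / (82.9 - 76.8) = 0.3443

0.3443


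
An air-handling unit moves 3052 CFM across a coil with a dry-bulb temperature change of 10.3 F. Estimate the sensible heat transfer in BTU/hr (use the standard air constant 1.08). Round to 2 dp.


Q = 1.08 * 3052 * 10.3 = 33950.45 BTU/hr

33950.45 BTU/hr


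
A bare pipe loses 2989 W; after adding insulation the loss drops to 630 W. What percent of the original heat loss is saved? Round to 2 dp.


Savings = ((2989-630)/2989)*100 = 78.92 %

78.92 %


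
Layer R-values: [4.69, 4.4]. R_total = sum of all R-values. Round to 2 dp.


R_total = 4.69 + 4.4 = 9.09

9.09


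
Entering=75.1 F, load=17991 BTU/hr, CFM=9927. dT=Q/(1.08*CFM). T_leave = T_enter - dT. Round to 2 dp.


dT = 17991/(1.08*9927) = 1.6781
T_leave = 75.1 - 1.6781 = 73.42 F

73.42 F


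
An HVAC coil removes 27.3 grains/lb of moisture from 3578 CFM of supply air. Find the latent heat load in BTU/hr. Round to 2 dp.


Q = 0.68 * 3578 * 27.3 = 66421.99 BTU/hr

66421.99 BTU/hr


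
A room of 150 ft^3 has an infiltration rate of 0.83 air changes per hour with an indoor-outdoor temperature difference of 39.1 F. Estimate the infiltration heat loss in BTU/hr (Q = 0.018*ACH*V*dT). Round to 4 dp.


Q = 0.018 * 0.83 * 150 * 39.1 = 87.6231 BTU/hr

87.6231 BTU/hr
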